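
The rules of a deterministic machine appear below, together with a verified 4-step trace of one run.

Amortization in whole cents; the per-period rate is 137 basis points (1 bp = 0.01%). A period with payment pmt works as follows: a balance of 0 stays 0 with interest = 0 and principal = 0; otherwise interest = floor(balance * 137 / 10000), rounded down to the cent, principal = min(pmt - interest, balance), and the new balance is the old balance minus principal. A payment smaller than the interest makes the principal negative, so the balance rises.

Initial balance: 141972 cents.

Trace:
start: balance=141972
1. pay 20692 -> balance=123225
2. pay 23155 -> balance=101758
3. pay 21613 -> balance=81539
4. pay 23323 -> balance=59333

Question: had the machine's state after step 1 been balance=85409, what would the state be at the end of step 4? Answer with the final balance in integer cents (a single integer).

state after step 1 := balance=85409
2. pay 23155 -> balance=63424
3. pay 21613 -> balance=42679
4. pay 23323 -> balance=19940

19940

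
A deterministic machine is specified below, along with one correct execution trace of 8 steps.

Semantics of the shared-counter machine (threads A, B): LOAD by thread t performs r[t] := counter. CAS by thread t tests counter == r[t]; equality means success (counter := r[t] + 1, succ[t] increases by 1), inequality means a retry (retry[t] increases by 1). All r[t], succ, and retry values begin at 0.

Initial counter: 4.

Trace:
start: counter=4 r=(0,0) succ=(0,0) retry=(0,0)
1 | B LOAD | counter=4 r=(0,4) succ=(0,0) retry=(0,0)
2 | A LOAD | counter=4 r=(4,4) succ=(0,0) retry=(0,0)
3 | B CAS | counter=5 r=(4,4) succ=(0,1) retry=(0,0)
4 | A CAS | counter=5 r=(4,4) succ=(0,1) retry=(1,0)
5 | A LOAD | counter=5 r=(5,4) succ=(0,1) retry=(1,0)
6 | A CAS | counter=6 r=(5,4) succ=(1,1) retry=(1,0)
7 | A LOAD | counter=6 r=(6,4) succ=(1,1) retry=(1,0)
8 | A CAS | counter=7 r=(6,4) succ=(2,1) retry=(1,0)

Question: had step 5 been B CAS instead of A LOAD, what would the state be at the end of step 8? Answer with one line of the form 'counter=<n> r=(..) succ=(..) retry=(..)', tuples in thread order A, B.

counter=6 r=(5,4) succ=(1,1) retry=(2,1)

(re-executing from step 5 with the substitution; state before step 5: counter=5 r=(4,4) succ=(0,1) retry=(1,0))
5 | B CAS | counter=5 r=(4,4) succ=(0,1) retry=(1,1)
6 | A CAS | counter=5 r=(4,4) succ=(0,1) retry=(2,1)
7 | A LOAD | counter=5 r=(5,4) succ=(0,1) retry=(2,1)
8 | A CAS | counter=6 r=(5,4) succ=(1,1) retry=(2,1)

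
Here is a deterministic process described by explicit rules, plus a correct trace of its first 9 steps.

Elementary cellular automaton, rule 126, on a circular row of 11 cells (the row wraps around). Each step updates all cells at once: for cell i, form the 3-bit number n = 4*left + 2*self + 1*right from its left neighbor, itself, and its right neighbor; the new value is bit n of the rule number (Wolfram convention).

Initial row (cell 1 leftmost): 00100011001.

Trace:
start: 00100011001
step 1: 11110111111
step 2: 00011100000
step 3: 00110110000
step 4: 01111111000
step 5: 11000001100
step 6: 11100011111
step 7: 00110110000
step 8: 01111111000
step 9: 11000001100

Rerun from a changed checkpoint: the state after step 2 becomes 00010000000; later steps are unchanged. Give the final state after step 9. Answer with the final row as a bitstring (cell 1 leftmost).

11111110000

state after step 2 := 00010000000
step 3: 00111000000
step 4: 01101100000
step 5: 11111110000
step 6: 10000011001
step 7: 11000111111
step 8: 01101100000
step 9: 11111110000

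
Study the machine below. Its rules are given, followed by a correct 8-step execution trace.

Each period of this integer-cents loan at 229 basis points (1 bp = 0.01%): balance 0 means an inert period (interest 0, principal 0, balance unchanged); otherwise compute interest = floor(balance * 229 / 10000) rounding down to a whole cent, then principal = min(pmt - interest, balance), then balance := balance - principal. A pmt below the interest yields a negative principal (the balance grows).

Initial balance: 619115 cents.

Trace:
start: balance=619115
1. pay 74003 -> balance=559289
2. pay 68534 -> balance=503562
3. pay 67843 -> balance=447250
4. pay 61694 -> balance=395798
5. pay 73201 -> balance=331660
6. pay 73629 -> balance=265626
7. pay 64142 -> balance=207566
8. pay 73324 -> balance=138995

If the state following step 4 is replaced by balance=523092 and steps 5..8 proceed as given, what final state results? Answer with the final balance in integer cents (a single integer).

state after step 4 := balance=523092
5. pay 73201 -> balance=461869
6. pay 73629 -> balance=398816
7. pay 64142 -> balance=343806
8. pay 73324 -> balance=278355

278355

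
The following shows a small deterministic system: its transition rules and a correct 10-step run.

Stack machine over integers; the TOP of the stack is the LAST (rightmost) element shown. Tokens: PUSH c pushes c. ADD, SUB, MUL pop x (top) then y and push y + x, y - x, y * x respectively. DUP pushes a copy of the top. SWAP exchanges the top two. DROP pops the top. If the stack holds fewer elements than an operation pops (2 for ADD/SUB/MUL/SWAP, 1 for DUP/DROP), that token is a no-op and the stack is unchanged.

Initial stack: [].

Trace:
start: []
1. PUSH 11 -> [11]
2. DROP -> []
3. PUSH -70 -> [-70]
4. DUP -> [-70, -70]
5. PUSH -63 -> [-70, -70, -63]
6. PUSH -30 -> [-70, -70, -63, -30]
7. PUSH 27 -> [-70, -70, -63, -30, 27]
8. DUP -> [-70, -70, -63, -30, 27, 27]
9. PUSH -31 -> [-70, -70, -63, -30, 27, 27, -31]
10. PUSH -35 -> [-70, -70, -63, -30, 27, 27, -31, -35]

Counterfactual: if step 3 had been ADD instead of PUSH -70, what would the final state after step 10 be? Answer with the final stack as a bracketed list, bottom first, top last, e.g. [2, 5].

(re-executing from step 3 with the substitution; state before step 3: [])
3. ADD -> []
4. DUP -> []
5. PUSH -63 -> [-63]
6. PUSH -30 -> [-63, -30]
7. PUSH 27 -> [-63, -30, 27]
8. DUP -> [-63, -30, 27, 27]
9. PUSH -31 -> [-63, -30, 27, 27, -31]
10. PUSH -35 -> [-63, -30, 27, 27, -31, -35]

[-63, -30, 27, 27, -31, -35]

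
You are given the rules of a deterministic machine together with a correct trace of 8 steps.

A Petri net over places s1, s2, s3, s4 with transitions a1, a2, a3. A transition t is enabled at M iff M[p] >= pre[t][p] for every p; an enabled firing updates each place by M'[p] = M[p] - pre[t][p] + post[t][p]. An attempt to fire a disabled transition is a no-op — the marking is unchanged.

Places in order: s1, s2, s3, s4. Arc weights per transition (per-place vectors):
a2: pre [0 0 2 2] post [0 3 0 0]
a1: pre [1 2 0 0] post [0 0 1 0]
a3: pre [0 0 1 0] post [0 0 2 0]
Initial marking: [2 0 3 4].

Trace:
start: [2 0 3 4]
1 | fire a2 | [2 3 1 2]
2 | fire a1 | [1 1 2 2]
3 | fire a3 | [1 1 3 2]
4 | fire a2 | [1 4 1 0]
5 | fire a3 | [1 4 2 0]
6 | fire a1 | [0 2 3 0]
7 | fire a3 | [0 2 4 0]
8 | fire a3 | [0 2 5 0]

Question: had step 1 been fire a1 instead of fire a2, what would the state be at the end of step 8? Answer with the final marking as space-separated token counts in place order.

1 1 6 2

(re-executing from step 1 with the substitution; state before step 1: [2 0 3 4])
1 | fire a1 | [2 0 3 4]
2 | fire a1 | [2 0 3 4]
3 | fire a3 | [2 0 4 4]
4 | fire a2 | [2 3 2 2]
5 | fire a3 | [2 3 3 2]
6 | fire a1 | [1 1 4 2]
7 | fire a3 | [1 1 5 2]
8 | fire a3 | [1 1 6 2]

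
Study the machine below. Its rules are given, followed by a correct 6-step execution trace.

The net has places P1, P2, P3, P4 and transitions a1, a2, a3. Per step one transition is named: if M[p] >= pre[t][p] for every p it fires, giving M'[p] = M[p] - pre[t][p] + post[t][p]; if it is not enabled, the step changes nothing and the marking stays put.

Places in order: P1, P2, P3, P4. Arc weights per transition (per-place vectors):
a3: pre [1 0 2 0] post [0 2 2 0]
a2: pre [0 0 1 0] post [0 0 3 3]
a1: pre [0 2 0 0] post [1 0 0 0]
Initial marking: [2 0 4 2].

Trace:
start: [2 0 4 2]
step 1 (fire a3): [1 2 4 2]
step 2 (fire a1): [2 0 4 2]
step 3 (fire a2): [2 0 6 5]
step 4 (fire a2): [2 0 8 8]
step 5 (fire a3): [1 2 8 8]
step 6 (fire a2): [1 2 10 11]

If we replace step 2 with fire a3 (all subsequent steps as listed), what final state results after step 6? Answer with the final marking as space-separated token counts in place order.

0 4 10 11

(re-executing from step 2 with the substitution; state before step 2: [1 2 4 2])
step 2 (fire a3): [0 4 4 2]
step 3 (fire a2): [0 4 6 5]
step 4 (fire a2): [0 4 8 8]
step 5 (fire a3): [0 4 8 8]
step 6 (fire a2): [0 4 10 11]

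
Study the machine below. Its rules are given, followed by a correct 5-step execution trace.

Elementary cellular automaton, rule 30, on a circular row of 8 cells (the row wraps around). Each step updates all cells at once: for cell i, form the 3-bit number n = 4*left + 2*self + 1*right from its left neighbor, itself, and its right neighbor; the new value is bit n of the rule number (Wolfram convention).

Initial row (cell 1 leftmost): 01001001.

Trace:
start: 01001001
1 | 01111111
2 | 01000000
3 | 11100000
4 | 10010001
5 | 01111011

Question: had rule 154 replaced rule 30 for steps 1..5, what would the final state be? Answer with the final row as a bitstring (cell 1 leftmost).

(re-executing steps 1..5 under rule 154; state before step 1: 01001001)
1 | 00110110
2 | 01100101
3 | 01011000
4 | 10010100
5 | 01100011

01100011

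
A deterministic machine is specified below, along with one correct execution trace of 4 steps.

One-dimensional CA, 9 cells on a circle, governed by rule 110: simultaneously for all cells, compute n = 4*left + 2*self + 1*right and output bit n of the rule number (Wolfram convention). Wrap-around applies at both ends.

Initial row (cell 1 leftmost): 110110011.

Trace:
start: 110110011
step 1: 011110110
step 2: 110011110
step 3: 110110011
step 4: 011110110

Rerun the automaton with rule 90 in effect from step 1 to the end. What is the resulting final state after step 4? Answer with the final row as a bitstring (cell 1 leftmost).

(re-executing steps 1..4 under rule 90; state before step 1: 110110011)
step 1: 010111110
step 2: 100100011
step 3: 111010110
step 4: 101000110

101000110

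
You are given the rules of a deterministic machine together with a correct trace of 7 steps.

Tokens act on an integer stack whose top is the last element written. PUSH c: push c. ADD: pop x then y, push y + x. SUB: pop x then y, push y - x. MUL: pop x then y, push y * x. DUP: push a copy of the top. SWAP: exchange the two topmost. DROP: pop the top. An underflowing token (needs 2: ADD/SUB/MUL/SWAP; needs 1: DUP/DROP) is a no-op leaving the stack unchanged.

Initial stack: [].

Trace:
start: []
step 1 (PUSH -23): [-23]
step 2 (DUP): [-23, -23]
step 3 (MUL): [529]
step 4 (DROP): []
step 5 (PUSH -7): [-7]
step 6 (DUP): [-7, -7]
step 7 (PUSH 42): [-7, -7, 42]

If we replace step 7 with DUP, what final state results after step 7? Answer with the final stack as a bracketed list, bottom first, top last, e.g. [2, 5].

[-7, -7, -7]

(re-executing from step 7 with the substitution; state before step 7: [-7, -7])
step 7 (DUP): [-7, -7, -7]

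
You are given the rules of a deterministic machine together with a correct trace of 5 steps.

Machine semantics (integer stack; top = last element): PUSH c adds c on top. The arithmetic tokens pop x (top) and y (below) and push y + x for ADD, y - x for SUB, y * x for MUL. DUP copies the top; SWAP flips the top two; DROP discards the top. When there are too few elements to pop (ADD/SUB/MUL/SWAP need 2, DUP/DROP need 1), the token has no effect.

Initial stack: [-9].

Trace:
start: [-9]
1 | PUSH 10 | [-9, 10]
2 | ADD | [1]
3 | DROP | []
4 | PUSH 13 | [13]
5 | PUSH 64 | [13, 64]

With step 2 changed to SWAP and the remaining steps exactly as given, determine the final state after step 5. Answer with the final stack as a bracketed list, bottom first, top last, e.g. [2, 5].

[10, 13, 64]

(re-executing from step 2 with the substitution; state before step 2: [-9, 10])
2 | SWAP | [10, -9]
3 | DROP | [10]
4 | PUSH 13 | [10, 13]
5 | PUSH 64 | [10, 13, 64]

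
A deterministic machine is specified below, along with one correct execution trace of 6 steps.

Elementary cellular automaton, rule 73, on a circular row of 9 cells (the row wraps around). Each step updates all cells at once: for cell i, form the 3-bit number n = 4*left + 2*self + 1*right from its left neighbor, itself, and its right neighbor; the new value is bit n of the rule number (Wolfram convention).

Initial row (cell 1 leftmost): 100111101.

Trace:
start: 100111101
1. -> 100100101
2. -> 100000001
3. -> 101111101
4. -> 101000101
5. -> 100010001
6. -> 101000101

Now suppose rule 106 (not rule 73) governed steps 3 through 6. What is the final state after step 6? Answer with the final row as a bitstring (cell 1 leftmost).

(re-executing steps 3..6 under rule 106; state before step 3: 100000001)
3. -> 100000011
4. -> 100000110
5. -> 000001111
6. -> 000011001

000011001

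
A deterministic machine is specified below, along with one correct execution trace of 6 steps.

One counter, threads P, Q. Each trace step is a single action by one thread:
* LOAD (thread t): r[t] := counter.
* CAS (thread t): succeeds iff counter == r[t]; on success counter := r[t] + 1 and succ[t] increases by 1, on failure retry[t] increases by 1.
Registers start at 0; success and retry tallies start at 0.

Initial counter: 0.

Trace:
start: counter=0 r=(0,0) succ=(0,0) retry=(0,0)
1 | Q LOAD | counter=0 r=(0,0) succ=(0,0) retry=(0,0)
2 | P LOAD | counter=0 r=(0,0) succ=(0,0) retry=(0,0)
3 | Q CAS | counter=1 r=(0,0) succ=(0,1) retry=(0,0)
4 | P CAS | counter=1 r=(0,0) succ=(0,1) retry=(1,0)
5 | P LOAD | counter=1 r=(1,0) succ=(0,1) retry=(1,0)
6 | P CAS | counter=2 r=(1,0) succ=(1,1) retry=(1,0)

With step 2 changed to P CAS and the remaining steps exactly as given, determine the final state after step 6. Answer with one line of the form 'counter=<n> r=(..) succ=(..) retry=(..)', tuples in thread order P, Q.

(re-executing from step 2 with the substitution; state before step 2: counter=0 r=(0,0) succ=(0,0) retry=(0,0))
2 | P CAS | counter=1 r=(0,0) succ=(1,0) retry=(0,0)
3 | Q CAS | counter=1 r=(0,0) succ=(1,0) retry=(0,1)
4 | P CAS | counter=1 r=(0,0) succ=(1,0) retry=(1,1)
5 | P LOAD | counter=1 r=(1,0) succ=(1,0) retry=(1,1)
6 | P CAS | counter=2 r=(1,0) succ=(2,0) retry=(1,1)

counter=2 r=(1,0) succ=(2,0) retry=(1,1)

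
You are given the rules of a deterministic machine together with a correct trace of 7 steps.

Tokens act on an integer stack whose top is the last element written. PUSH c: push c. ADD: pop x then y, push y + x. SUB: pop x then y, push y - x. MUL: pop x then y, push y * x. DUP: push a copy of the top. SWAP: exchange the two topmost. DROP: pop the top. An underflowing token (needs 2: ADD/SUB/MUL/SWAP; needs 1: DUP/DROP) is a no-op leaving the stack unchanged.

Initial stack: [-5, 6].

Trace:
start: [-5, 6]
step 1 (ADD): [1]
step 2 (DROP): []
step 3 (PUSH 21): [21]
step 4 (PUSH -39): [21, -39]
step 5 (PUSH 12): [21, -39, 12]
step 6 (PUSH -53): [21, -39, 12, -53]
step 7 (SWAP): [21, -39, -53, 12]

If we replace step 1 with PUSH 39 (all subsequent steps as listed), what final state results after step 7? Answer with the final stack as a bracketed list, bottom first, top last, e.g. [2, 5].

[-5, 6, 21, -39, -53, 12]

(re-executing from step 1 with the substitution; state before step 1: [-5, 6])
step 1 (PUSH 39): [-5, 6, 39]
step 2 (DROP): [-5, 6]
step 3 (PUSH 21): [-5, 6, 21]
step 4 (PUSH -39): [-5, 6, 21, -39]
step 5 (PUSH 12): [-5, 6, 21, -39, 12]
step 6 (PUSH -53): [-5, 6, 21, -39, 12, -53]
step 7 (SWAP): [-5, 6, 21, -39, -53, 12]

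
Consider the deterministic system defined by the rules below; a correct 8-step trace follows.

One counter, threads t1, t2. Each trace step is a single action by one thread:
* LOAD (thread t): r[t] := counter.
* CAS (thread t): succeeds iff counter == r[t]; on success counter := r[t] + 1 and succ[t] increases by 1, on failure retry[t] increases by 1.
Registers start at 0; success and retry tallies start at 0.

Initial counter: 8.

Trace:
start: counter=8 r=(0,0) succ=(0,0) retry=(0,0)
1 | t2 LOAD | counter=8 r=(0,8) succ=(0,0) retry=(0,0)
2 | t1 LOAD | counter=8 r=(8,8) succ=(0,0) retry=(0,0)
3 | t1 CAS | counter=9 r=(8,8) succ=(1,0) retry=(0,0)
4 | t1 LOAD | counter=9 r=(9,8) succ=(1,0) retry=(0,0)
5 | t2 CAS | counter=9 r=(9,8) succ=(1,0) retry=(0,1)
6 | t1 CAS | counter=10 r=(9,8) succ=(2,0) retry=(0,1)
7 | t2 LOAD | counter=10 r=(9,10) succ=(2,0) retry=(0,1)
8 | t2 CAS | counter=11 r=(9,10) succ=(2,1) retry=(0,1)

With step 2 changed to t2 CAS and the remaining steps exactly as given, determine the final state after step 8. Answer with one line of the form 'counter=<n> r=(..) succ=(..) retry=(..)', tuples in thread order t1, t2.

(re-executing from step 2 with the substitution; state before step 2: counter=8 r=(0,8) succ=(0,0) retry=(0,0))
2 | t2 CAS | counter=9 r=(0,8) succ=(0,1) retry=(0,0)
3 | t1 CAS | counter=9 r=(0,8) succ=(0,1) retry=(1,0)
4 | t1 LOAD | counter=9 r=(9,8) succ=(0,1) retry=(1,0)
5 | t2 CAS | counter=9 r=(9,8) succ=(0,1) retry=(1,1)
6 | t1 CAS | counter=10 r=(9,8) succ=(1,1) retry=(1,1)
7 | t2 LOAD | counter=10 r=(9,10) succ=(1,1) retry=(1,1)
8 | t2 CAS | counter=11 r=(9,10) succ=(1,2) retry=(1,1)

counter=11 r=(9,10) succ=(1,2) retry=(1,1)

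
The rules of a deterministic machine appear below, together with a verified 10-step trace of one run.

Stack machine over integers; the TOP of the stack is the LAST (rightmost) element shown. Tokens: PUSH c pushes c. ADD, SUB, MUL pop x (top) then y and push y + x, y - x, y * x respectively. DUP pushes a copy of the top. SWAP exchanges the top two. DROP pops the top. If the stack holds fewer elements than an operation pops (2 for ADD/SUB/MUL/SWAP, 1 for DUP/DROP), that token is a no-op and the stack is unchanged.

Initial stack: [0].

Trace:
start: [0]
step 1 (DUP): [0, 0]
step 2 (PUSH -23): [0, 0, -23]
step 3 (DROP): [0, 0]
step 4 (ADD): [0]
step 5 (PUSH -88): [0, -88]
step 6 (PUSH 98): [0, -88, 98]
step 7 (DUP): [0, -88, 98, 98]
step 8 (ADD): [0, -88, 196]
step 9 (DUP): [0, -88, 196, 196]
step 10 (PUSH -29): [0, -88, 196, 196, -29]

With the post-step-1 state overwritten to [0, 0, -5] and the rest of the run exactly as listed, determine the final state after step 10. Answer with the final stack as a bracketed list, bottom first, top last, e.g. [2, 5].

[0, -5, -88, 196, 196, -29]

state after step 1 := [0, 0, -5]
step 2 (PUSH -23): [0, 0, -5, -23]
step 3 (DROP): [0, 0, -5]
step 4 (ADD): [0, -5]
step 5 (PUSH -88): [0, -5, -88]
step 6 (PUSH 98): [0, -5, -88, 98]
step 7 (DUP): [0, -5, -88, 98, 98]
step 8 (ADD): [0, -5, -88, 196]
step 9 (DUP): [0, -5, -88, 196, 196]
step 10 (PUSH -29): [0, -5, -88, 196, 196, -29]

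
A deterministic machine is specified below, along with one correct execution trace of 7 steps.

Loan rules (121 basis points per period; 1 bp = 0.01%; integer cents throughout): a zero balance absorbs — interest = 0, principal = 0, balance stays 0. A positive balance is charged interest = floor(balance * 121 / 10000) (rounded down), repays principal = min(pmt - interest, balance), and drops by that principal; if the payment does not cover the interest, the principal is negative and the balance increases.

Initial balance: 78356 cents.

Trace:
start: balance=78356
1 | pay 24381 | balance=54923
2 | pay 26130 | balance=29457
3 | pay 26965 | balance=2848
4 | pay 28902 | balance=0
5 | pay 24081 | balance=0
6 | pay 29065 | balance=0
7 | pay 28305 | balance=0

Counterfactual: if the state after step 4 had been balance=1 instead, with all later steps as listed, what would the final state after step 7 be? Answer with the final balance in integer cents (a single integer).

state after step 4 := balance=1
5 | pay 24081 | balance=0
6 | pay 29065 | balance=0
7 | pay 28305 | balance=0

0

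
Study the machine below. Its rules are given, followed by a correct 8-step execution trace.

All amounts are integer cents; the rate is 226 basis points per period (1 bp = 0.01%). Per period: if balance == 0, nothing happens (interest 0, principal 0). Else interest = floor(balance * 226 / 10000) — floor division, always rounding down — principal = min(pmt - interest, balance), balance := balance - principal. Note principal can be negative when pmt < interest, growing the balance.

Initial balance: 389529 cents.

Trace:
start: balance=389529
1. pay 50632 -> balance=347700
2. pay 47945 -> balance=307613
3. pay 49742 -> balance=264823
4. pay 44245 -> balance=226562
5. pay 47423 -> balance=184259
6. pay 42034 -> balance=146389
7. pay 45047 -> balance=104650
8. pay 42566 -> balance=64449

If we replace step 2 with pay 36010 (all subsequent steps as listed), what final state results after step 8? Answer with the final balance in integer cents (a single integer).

(re-executing from step 2 with the substitution; state before step 2: balance=347700)
2. pay 36010 -> balance=319548
3. pay 49742 -> balance=277027
4. pay 44245 -> balance=239042
5. pay 47423 -> balance=197021
6. pay 42034 -> balance=159439
7. pay 45047 -> balance=117995
8. pay 42566 -> balance=78095

78095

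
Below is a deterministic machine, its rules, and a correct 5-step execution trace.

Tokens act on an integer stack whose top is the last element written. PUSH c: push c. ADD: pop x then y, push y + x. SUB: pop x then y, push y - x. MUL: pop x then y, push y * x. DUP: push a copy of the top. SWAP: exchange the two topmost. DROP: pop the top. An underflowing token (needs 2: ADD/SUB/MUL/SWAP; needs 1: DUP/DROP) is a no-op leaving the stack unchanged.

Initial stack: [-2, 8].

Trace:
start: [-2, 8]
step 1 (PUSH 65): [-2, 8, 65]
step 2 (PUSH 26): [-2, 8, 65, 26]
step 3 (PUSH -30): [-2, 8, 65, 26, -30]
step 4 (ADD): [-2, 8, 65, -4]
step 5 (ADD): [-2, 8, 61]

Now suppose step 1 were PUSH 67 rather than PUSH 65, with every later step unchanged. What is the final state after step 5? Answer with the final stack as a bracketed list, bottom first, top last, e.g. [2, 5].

[-2, 8, 63]

(re-executing from step 1 with the substitution; state before step 1: [-2, 8])
step 1 (PUSH 67): [-2, 8, 67]
step 2 (PUSH 26): [-2, 8, 67, 26]
step 3 (PUSH -30): [-2, 8, 67, 26, -30]
step 4 (ADD): [-2, 8, 67, -4]
step 5 (ADD): [-2, 8, 63]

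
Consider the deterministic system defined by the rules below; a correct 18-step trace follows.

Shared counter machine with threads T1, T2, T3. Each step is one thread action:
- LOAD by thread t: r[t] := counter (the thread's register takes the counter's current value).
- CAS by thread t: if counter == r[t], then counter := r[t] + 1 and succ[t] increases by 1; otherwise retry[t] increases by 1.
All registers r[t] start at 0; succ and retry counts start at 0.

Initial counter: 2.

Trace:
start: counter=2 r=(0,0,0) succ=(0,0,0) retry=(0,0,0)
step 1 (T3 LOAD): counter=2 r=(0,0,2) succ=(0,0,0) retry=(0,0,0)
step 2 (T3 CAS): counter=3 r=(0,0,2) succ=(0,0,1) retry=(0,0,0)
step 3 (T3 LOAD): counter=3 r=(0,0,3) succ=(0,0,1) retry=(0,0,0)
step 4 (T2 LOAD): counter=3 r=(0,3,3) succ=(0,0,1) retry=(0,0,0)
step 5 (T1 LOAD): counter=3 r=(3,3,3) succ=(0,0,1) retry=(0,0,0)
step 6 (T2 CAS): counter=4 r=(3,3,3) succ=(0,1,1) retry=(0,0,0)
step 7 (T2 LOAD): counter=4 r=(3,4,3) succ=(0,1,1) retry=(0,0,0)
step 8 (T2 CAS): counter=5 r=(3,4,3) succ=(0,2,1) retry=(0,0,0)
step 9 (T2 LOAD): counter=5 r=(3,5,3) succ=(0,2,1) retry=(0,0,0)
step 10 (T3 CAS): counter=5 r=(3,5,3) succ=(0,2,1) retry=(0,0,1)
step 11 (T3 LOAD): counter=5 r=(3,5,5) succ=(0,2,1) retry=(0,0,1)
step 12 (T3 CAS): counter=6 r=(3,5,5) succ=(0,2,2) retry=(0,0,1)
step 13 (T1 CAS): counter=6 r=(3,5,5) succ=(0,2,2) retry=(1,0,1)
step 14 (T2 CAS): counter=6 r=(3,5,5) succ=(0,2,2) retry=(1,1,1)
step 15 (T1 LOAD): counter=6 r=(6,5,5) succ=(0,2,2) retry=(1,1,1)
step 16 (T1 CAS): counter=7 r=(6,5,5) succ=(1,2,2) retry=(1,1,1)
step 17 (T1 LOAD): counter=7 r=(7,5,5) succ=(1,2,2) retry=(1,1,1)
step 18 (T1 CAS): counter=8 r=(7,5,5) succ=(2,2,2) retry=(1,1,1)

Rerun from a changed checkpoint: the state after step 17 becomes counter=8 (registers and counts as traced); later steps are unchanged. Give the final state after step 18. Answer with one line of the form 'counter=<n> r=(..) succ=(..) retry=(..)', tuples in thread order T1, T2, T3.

counter=8 r=(7,5,5) succ=(1,2,2) retry=(2,1,1)

state after step 17 := counter=8 r=(7,5,5) succ=(1,2,2) retry=(1,1,1)
step 18 (T1 CAS): counter=8 r=(7,5,5) succ=(1,2,2) retry=(2,1,1)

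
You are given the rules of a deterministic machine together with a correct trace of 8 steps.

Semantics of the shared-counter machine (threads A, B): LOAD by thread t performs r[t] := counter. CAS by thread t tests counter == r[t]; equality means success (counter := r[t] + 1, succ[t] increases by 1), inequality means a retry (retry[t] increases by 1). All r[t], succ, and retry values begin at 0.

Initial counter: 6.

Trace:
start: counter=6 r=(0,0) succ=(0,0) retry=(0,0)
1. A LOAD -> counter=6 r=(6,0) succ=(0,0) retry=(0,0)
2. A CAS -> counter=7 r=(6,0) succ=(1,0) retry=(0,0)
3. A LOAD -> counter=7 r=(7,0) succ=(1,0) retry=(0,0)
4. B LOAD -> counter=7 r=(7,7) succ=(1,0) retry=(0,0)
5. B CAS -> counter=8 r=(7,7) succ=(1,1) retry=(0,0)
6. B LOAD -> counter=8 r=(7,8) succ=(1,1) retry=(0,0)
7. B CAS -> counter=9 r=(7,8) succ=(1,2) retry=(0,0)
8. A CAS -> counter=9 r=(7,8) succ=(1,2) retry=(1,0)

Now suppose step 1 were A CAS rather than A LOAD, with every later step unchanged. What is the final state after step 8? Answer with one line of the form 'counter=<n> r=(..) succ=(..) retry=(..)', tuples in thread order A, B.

(re-executing from step 1 with the substitution; state before step 1: counter=6 r=(0,0) succ=(0,0) retry=(0,0))
1. A CAS -> counter=6 r=(0,0) succ=(0,0) retry=(1,0)
2. A CAS -> counter=6 r=(0,0) succ=(0,0) retry=(2,0)
3. A LOAD -> counter=6 r=(6,0) succ=(0,0) retry=(2,0)
4. B LOAD -> counter=6 r=(6,6) succ=(0,0) retry=(2,0)
5. B CAS -> counter=7 r=(6,6) succ=(0,1) retry=(2,0)
6. B LOAD -> counter=7 r=(6,7) succ=(0,1) retry=(2,0)
7. B CAS -> counter=8 r=(6,7) succ=(0,2) retry=(2,0)
8. A CAS -> counter=8 r=(6,7) succ=(0,2) retry=(3,0)

counter=8 r=(6,7) succ=(0,2) retry=(3,0)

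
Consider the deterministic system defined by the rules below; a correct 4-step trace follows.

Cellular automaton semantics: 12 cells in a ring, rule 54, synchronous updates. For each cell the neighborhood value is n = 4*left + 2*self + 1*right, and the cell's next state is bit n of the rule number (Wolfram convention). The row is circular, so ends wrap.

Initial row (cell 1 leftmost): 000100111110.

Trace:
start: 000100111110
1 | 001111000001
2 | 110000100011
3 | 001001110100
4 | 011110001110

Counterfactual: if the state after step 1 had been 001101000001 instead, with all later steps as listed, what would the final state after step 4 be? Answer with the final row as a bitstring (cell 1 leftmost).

010010111110

state after step 1 := 001101000001
2 | 110011100011
3 | 001100010100
4 | 010010111110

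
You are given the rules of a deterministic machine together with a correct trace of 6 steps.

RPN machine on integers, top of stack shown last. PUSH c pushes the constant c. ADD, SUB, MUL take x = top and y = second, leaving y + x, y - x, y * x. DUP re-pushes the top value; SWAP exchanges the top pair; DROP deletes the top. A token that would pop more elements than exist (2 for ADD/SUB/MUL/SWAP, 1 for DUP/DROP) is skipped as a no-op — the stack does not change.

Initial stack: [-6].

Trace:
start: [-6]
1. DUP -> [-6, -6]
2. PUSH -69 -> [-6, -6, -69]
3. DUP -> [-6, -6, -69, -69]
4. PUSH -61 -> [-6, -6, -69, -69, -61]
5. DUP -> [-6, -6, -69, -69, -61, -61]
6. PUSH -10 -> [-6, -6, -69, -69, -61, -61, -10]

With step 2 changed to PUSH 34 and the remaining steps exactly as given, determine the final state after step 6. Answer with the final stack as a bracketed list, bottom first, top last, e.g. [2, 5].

(re-executing from step 2 with the substitution; state before step 2: [-6, -6])
2. PUSH 34 -> [-6, -6, 34]
3. DUP -> [-6, -6, 34, 34]
4. PUSH -61 -> [-6, -6, 34, 34, -61]
5. DUP -> [-6, -6, 34, 34, -61, -61]
6. PUSH -10 -> [-6, -6, 34, 34, -61, -61, -10]

[-6, -6, 34, 34, -61, -61, -10]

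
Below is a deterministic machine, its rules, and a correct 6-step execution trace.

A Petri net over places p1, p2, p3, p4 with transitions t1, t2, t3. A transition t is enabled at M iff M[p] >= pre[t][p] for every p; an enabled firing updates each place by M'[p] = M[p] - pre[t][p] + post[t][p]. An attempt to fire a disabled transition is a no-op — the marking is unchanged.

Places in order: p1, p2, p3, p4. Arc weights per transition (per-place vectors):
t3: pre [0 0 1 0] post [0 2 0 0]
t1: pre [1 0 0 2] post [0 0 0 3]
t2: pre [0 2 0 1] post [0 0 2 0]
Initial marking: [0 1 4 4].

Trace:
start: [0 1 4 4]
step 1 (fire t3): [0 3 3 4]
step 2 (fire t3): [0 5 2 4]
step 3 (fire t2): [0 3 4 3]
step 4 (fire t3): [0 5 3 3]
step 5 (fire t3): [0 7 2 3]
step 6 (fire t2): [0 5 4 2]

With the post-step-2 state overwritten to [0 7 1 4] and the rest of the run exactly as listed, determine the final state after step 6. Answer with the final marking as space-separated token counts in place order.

state after step 2 := [0 7 1 4]
step 3 (fire t2): [0 5 3 3]
step 4 (fire t3): [0 7 2 3]
step 5 (fire t3): [0 9 1 3]
step 6 (fire t2): [0 7 3 2]

0 7 3 2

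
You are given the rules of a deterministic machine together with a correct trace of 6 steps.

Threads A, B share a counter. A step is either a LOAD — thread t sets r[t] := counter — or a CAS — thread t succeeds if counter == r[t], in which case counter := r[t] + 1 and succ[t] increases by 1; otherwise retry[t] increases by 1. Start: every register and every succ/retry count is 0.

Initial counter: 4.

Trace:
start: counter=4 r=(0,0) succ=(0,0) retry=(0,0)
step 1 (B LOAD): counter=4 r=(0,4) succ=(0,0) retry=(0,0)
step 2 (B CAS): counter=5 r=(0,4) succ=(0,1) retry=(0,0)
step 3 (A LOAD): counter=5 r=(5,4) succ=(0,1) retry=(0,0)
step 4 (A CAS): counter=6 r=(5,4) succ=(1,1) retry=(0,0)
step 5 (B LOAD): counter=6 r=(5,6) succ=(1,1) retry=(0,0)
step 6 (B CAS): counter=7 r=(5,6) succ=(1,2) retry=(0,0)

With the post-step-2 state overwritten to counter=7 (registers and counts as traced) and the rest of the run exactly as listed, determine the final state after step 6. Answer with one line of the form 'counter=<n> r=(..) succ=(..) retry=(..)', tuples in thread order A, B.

state after step 2 := counter=7 r=(0,4) succ=(0,1) retry=(0,0)
step 3 (A LOAD): counter=7 r=(7,4) succ=(0,1) retry=(0,0)
step 4 (A CAS): counter=8 r=(7,4) succ=(1,1) retry=(0,0)
step 5 (B LOAD): counter=8 r=(7,8) succ=(1,1) retry=(0,0)
step 6 (B CAS): counter=9 r=(7,8) succ=(1,2) retry=(0,0)

counter=9 r=(7,8) succ=(1,2) retry=(0,0)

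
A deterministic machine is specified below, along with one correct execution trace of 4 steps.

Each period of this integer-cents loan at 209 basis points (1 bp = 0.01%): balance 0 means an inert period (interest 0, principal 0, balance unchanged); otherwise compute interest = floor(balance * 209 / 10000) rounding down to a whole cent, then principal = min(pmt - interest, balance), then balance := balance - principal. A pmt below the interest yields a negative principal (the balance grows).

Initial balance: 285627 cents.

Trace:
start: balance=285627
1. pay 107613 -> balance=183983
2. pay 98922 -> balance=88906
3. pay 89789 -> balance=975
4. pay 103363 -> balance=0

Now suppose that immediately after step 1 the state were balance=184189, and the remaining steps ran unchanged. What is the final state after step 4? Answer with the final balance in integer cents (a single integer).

0

state after step 1 := balance=184189
2. pay 98922 -> balance=89116
3. pay 89789 -> balance=1189
4. pay 103363 -> balance=0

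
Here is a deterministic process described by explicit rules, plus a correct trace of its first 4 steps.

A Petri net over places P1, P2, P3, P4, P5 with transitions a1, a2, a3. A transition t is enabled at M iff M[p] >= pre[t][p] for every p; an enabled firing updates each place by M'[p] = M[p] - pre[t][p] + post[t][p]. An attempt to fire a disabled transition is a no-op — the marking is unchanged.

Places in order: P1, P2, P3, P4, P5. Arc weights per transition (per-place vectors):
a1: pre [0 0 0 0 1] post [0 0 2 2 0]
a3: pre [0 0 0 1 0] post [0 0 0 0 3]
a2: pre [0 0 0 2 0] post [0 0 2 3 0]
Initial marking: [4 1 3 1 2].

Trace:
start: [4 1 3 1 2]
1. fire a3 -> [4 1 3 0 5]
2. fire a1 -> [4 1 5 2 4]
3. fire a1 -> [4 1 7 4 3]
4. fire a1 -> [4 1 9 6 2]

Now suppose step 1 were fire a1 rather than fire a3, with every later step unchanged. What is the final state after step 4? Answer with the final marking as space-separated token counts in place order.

(re-executing from step 1 with the substitution; state before step 1: [4 1 3 1 2])
1. fire a1 -> [4 1 5 3 1]
2. fire a1 -> [4 1 7 5 0]
3. fire a1 -> [4 1 7 5 0]
4. fire a1 -> [4 1 7 5 0]

4 1 7 5 0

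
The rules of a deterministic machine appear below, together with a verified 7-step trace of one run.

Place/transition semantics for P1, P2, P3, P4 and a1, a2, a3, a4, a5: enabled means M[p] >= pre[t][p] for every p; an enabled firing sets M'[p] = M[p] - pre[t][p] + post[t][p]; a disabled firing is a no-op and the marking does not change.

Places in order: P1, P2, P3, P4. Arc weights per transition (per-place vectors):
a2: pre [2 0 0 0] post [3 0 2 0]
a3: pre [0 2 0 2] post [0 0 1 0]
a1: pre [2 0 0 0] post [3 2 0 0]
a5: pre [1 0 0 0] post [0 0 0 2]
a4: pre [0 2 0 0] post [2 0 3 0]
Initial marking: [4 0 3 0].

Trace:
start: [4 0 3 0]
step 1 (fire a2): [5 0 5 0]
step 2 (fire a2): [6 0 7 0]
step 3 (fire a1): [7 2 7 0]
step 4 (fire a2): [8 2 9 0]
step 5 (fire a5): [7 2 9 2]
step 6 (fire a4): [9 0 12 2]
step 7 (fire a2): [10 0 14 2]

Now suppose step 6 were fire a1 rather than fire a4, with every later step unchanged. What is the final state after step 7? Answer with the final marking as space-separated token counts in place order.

(re-executing from step 6 with the substitution; state before step 6: [7 2 9 2])
step 6 (fire a1): [8 4 9 2]
step 7 (fire a2): [9 4 11 2]

9 4 11 2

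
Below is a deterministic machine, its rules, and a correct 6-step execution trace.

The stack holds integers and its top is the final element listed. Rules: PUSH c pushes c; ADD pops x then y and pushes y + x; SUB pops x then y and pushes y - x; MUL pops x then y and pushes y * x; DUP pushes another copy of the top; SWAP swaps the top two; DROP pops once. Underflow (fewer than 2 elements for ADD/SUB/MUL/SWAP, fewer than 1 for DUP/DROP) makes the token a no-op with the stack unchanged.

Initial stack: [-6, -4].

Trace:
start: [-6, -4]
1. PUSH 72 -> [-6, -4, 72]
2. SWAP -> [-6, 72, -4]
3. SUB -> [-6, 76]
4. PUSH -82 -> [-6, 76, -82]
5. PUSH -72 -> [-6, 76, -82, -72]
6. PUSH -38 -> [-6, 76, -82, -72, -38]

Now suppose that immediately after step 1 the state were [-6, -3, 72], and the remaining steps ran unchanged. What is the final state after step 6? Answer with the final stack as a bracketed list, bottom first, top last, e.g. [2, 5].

[-6, 75, -82, -72, -38]

state after step 1 := [-6, -3, 72]
2. SWAP -> [-6, 72, -3]
3. SUB -> [-6, 75]
4. PUSH -82 -> [-6, 75, -82]
5. PUSH -72 -> [-6, 75, -82, -72]
6. PUSH -38 -> [-6, 75, -82, -72, -38]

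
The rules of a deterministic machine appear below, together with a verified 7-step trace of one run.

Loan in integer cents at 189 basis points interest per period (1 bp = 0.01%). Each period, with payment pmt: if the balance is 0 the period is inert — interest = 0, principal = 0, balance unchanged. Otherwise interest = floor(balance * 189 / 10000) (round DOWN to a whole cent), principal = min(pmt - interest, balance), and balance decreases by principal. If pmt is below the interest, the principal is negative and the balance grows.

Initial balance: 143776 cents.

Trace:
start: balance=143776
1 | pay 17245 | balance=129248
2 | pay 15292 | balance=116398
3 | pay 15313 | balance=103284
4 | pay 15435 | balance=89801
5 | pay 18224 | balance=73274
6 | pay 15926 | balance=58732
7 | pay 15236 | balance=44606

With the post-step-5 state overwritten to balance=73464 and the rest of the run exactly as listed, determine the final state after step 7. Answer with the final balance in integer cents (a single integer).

state after step 5 := balance=73464
6 | pay 15926 | balance=58926
7 | pay 15236 | balance=44803

44803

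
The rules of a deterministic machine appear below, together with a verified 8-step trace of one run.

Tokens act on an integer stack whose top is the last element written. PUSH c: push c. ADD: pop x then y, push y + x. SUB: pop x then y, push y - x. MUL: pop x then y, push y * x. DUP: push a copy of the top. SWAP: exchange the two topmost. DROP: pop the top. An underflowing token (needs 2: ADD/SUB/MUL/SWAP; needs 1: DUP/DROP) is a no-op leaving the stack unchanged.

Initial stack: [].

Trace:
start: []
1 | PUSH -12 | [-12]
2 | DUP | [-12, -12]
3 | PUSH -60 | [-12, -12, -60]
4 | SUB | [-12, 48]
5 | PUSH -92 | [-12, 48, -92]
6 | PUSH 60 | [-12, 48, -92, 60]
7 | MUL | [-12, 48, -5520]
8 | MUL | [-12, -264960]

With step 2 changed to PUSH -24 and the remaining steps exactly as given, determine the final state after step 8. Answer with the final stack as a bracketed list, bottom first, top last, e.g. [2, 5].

[-12, -198720]

(re-executing from step 2 with the substitution; state before step 2: [-12])
2 | PUSH -24 | [-12, -24]
3 | PUSH -60 | [-12, -24, -60]
4 | SUB | [-12, 36]
5 | PUSH -92 | [-12, 36, -92]
6 | PUSH 60 | [-12, 36, -92, 60]
7 | MUL | [-12, 36, -5520]
8 | MUL | [-12, -198720]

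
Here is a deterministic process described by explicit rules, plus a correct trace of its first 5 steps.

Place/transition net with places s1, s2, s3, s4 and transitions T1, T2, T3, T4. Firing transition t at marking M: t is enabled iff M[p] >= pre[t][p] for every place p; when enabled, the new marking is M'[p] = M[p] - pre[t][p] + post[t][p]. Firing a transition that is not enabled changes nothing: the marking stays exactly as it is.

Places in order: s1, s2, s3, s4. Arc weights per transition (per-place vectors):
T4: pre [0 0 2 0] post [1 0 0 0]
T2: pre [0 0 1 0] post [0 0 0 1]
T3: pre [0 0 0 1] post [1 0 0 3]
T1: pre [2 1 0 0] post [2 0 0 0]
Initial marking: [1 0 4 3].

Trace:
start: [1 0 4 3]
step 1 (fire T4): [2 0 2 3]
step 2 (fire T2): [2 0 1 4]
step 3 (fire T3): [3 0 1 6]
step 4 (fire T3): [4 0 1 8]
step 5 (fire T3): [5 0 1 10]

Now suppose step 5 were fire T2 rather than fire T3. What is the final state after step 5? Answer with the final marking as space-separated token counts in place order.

4 0 0 9

(re-executing from step 5 with the substitution; state before step 5: [4 0 1 8])
step 5 (fire T2): [4 0 0 9]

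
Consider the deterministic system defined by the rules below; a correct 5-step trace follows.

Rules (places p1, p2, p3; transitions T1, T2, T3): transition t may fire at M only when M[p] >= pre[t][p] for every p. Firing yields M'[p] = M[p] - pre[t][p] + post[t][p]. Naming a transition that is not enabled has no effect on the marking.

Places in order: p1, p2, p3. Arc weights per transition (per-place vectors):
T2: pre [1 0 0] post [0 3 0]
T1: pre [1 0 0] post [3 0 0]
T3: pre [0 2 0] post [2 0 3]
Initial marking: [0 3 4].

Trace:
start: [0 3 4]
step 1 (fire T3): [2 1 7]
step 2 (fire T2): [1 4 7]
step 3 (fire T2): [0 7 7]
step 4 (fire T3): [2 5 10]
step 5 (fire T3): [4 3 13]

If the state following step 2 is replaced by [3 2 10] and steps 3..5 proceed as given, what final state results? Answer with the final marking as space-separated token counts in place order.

6 1 16

state after step 2 := [3 2 10]
step 3 (fire T2): [2 5 10]
step 4 (fire T3): [4 3 13]
step 5 (fire T3): [6 1 16]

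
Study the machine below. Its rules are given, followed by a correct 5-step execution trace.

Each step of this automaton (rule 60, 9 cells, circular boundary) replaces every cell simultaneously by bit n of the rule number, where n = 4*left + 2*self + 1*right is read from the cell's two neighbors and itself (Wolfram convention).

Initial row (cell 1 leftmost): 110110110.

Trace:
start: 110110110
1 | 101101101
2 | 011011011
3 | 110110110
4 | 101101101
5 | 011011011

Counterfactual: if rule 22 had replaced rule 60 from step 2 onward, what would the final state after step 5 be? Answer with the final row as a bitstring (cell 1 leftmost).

000000000

(re-executing steps 2..5 under rule 22; state before step 2: 101101101)
2 | 000000000
3 | 000000000
4 | 000000000
5 | 000000000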